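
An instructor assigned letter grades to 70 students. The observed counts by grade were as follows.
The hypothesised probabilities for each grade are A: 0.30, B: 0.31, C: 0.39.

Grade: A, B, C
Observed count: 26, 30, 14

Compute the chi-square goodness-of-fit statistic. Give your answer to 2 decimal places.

Expected counts E_i = n·p_i: 70×0.30 = 21, 70×0.31 = 21.7, 70×0.39 = 27.3.
χ² = (26−21)²/21 + (30−21.7)²/21.7 + (14−27.3)²/27.3
   = 1.190 + 3.175 + 6.479
Sum = 10.84

10.84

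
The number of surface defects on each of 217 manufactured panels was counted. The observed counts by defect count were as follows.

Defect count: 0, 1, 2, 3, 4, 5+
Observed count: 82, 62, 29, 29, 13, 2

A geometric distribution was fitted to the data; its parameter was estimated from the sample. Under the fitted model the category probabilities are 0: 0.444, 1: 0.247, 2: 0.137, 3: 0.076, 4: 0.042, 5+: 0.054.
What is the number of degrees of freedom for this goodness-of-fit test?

There are k = 6 categories and 1 parameter estimated from the data, so df = 6 − 1 − 1 = 4.

4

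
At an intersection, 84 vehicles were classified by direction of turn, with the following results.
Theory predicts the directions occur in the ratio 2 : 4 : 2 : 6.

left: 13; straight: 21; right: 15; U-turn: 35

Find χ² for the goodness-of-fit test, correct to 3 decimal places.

1.236

Ratio total = 14. Expected counts: 84×2/14 = 12, 84×4/14 = 24, 84×2/14 = 12, 84×6/14 = 36.
χ² = (13−12)²/12 + (21−24)²/24 + (15−12)²/12 + (35−36)²/36
   = 0.0833 + 0.3750 + 0.7500 + 0.0278
Sum = 1.236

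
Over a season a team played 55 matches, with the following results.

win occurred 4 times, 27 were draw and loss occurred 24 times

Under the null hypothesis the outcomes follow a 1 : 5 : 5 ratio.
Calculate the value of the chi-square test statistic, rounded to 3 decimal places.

0.400

Ratio total = 11. Expected counts: 55×1/11 = 5, 55×5/11 = 25, 55×5/11 = 25.
cat         O        E   (O−E)²/E
win         4        5     0.2000
draw       27       25     0.1600
loss       24       25     0.0400
Sum = 0.400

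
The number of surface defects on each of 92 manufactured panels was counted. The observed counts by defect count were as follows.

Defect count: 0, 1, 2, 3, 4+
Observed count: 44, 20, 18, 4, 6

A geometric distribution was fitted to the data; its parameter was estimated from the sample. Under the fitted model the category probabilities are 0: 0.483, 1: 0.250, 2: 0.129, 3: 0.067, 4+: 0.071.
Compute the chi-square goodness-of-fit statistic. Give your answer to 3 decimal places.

Expected counts E_i = n·p_i: 92×0.483 = 44.436, 92×0.250 = 23, 92×0.129 = 11.868, 92×0.067 = 6.164, 92×0.071 = 6.532.
χ² = (44−44.436)²/44.436 + (20−23)²/23 + (18−11.868)²/11.868 + (4−6.164)²/6.164 + (6−6.532)²/6.532
   = 0.0043 + 0.3913 + 3.1683 + 0.7597 + 0.0433
Sum = 4.367

4.367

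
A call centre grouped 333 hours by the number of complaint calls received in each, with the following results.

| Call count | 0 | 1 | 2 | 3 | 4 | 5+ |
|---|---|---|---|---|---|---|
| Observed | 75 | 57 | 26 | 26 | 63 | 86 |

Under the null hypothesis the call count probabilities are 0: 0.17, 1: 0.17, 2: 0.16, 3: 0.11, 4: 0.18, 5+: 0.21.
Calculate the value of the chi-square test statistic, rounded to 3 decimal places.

26.878

Expected counts E_i = n·p_i: 333×0.17 = 56.61, 333×0.17 = 56.61, 333×0.16 = 53.28, 333×0.11 = 36.63, 333×0.18 = 59.94, 333×0.21 = 69.93.
χ² = (75−56.61)²/56.61 + (57−56.61)²/56.61 + (26−53.28)²/53.28 + (26−36.63)²/36.63 + (63−59.94)²/59.94 + (86−69.93)²/69.93
   = 5.9741 + 0.0027 + 13.9677 + 3.0848 + 0.1562 + 3.6929
Sum = 26.878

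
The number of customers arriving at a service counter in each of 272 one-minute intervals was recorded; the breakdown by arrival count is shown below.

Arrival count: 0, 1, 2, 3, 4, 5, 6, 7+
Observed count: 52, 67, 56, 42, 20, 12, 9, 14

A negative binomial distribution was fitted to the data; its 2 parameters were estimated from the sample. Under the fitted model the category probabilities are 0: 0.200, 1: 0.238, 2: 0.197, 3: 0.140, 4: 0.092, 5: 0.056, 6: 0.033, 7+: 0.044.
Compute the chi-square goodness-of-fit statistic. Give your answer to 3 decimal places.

Expected counts E_i = n·p_i: 272×0.200 = 54.4, 272×0.238 = 64.736, 272×0.197 = 53.584, 272×0.140 = 38.08, 272×0.092 = 25.024, 272×0.056 = 15.232, 272×0.033 = 8.976, 272×0.044 = 11.968.
cat         O        E   (O−E)²/E
0          52     54.4     0.1059
1          67   64.736     0.0792
2          56   53.584     0.1089
3          42    38.08     0.4035
4          20   25.024     1.0087
5          12   15.232     0.6858
6           9    8.976     0.0001
7+         14   11.968     0.3450
Sum = 2.737

2.737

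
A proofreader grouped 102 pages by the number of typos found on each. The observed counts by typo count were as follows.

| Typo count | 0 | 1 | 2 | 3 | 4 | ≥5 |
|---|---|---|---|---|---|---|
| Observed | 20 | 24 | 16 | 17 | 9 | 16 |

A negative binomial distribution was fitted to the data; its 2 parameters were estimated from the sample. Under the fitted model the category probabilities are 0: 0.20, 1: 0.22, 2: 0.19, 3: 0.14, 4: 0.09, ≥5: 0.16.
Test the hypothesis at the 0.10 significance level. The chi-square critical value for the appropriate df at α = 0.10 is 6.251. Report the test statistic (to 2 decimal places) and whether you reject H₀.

Expected counts E_i = n·p_i: 102×0.20 = 20.4, 102×0.22 = 22.44, 102×0.19 = 19.38, 102×0.14 = 14.28, 102×0.09 = 9.18, 102×0.16 = 16.32.
cat         O        E   (O−E)²/E
0          20     20.4      0.008
1          24    22.44      0.108
2          16    19.38      0.589
3          17    14.28      0.518
4           9     9.18      0.004
≥5         16    16.32      0.006
Sum = 1.23
df = 3. Since 1.23 < 6.251, we do not reject H₀.

1.23; do not reject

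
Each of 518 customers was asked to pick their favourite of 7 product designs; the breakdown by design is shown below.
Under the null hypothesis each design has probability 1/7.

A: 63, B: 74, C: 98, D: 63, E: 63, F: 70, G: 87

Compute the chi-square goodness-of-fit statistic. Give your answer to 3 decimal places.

15.189

Expected count for each of the 7 categories: 518/7 = 74.
A: (63 − 74)²/74 = 121/74 = 1.6351
B: (74 − 74)²/74 = 0/74 = 0.0000
C: (98 − 74)²/74 = 576/74 = 7.7838
D: (63 − 74)²/74 = 121/74 = 1.6351
E: (63 − 74)²/74 = 121/74 = 1.6351
F: (70 − 74)²/74 = 16/74 = 0.2162
G: (87 − 74)²/74 = 169/74 = 2.2838
Sum = 15.189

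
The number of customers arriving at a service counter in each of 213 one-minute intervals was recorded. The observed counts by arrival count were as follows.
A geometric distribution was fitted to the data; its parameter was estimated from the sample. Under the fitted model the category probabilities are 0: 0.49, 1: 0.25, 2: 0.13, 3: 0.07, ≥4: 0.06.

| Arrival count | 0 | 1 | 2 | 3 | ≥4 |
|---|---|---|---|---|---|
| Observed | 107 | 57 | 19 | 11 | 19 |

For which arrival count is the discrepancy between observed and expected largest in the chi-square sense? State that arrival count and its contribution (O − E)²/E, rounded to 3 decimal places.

Expected counts E_i = n·p_i: 213×0.49 = 104.37, 213×0.25 = 53.25, 213×0.13 = 27.69, 213×0.07 = 14.91, 213×0.06 = 12.78.
cat         O        E   (O−E)²/E
0         107   104.37     0.0663
1          57    53.25     0.2641
2          19    27.69     2.7272
3          11    14.91     1.0254
≥4         19    12.78     3.0273
The largest term is for ≥4: 3.027.

≥4, 3.027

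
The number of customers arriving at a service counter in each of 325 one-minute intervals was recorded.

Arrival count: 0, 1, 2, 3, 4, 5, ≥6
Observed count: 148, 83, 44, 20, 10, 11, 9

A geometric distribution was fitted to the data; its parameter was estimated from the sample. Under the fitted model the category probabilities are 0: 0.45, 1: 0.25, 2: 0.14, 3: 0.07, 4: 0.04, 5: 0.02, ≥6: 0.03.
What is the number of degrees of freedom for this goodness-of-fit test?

5

There are k = 7 categories and 1 parameter estimated from the data, so df = 7 − 1 − 1 = 5.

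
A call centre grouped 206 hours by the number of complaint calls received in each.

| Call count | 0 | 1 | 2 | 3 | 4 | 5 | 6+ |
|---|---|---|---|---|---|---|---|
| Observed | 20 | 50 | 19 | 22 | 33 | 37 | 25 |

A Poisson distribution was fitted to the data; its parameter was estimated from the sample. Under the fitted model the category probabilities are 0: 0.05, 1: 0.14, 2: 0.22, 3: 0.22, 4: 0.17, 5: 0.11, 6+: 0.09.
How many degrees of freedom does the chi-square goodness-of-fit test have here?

5

There are k = 7 categories and 1 parameter estimated from the data, so df = 7 − 1 − 1 = 5.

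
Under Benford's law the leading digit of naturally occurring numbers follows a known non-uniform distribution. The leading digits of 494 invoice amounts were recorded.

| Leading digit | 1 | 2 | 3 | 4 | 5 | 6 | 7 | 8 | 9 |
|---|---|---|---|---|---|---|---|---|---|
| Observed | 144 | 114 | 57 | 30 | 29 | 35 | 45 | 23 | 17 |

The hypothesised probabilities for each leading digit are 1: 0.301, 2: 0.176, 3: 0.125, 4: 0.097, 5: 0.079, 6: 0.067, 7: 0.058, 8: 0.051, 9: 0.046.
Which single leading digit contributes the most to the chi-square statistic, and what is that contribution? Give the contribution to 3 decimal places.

Expected counts E_i = n·p_i: 494×0.301 = 148.694, 494×0.176 = 86.944, 494×0.125 = 61.75, 494×0.097 = 47.918, 494×0.079 = 39.026, 494×0.067 = 33.098, 494×0.058 = 28.652, 494×0.051 = 25.194, 494×0.046 = 22.724.
χ² = (144−148.694)²/148.694 + (114−86.944)²/86.944 + (57−61.75)²/61.75 + (30−47.918)²/47.918 + (29−39.026)²/39.026 + (35−33.098)²/33.098 + (45−28.652)²/28.652 + (23−25.194)²/25.194 + (17−22.724)²/22.724
   = 0.1482 + 8.4195 + 0.3654 + 6.7001 + 2.5757 + 0.1093 + 9.3277 + 0.1911 + 1.4418
The largest term is for 7: 9.328.

7, 9.328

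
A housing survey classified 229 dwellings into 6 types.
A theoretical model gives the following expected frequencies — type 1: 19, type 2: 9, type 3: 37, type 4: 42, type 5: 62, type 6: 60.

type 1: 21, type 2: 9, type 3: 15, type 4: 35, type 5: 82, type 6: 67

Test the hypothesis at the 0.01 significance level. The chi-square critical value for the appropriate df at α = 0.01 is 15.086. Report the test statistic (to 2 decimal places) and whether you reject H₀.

21.73; reject

χ² = (21−19)²/19 + (9−9)²/9 + (15−37)²/37 + (35−42)²/42 + (82−62)²/62 + (67−60)²/60
   = 0.211 + 0.000 + 13.081 + 1.167 + 6.452 + 0.817
Sum = 21.73
df = 5. Since 21.73 > 15.086, we reject H₀.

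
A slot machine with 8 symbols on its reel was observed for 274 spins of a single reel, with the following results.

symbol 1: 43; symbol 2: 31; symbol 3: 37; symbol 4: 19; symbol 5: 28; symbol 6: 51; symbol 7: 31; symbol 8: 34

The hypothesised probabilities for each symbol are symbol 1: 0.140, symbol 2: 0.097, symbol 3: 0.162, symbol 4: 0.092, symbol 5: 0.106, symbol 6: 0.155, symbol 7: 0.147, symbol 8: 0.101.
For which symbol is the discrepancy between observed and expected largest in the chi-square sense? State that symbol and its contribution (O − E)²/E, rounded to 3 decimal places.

symbol 7, 2.137

Expected counts E_i = n·p_i: 274×0.140 = 38.36, 274×0.097 = 26.578, 274×0.162 = 44.388, 274×0.092 = 25.208, 274×0.106 = 29.044, 274×0.155 = 42.47, 274×0.147 = 40.278, 274×0.101 = 27.674.
cat           O        E   (O−E)²/E
symbol 1     43    38.36     0.5613
symbol 2     31   26.578     0.7357
symbol 3     37   44.388     1.2297
symbol 4     19   25.208     1.5289
symbol 5     28   29.044     0.0375
symbol 6     51    42.47     1.7132
symbol 7     31   40.278     2.1372
symbol 8     34   27.674     1.4461
The largest term is for symbol 7: 2.137.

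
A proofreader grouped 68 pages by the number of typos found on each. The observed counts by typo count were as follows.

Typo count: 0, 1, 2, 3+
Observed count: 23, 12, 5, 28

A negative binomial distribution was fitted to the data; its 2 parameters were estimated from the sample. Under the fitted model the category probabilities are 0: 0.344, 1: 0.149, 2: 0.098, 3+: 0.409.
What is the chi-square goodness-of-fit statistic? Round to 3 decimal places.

0.768

Expected counts E_i = n·p_i: 68×0.344 = 23.392, 68×0.149 = 10.132, 68×0.098 = 6.664, 68×0.409 = 27.812.
χ² = (23−23.392)²/23.392 + (12−10.132)²/10.132 + (5−6.664)²/6.664 + (28−27.812)²/27.812
   = 0.0066 + 0.3444 + 0.4155 + 0.0013
Sum = 0.768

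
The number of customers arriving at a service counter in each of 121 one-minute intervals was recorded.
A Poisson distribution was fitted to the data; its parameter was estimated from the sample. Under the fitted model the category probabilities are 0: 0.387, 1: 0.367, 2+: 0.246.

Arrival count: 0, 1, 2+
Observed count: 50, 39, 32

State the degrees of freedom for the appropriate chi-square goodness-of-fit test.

1

There are k = 3 categories and 1 parameter estimated from the data, so df = 3 − 1 − 1 = 1.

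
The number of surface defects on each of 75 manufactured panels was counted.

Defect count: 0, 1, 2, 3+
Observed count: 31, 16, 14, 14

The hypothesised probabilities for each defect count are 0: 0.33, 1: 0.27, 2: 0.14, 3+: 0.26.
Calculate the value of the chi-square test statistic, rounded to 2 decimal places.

Expected counts E_i = n·p_i: 75×0.33 = 24.75, 75×0.27 = 20.25, 75×0.14 = 10.5, 75×0.26 = 19.5.
0: (31 − 24.75)²/24.75 = 39.0625/24.75 = 1.578
1: (16 − 20.25)²/20.25 = 18.0625/20.25 = 0.892
2: (14 − 10.5)²/10.5 = 12.25/10.5 = 1.167
3+: (14 − 19.5)²/19.5 = 30.25/19.5 = 1.551
Sum = 5.19

5.19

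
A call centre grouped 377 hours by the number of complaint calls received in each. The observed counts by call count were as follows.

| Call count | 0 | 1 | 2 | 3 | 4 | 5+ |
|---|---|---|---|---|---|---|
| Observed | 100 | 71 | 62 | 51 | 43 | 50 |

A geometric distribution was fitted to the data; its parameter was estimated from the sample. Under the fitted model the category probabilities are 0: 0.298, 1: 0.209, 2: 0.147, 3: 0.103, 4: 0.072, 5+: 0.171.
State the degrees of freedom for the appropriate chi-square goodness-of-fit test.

4

There are k = 6 categories and 1 parameter estimated from the data, so df = 6 − 1 − 1 = 4.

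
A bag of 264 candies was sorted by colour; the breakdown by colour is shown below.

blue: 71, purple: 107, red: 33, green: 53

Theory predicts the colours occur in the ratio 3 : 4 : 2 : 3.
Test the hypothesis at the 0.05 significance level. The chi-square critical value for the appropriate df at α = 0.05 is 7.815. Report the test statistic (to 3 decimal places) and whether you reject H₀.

Ratio total = 12. Expected counts: 264×3/12 = 66, 264×4/12 = 88, 264×2/12 = 44, 264×3/12 = 66.
χ² = (71−66)²/66 + (107−88)²/88 + (33−44)²/44 + (53−66)²/66
   = 0.3788 + 4.1023 + 2.7500 + 2.5606
Sum = 9.792
df = 3. Since 9.792 > 7.815, we reject H₀.

9.792; reject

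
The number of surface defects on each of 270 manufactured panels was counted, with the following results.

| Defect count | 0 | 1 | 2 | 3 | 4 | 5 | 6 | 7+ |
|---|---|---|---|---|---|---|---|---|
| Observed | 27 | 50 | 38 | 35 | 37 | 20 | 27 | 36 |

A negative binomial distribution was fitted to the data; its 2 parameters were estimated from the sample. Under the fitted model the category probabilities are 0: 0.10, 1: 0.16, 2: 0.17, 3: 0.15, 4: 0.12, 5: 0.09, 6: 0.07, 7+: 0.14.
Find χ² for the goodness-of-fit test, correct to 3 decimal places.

Expected counts E_i = n·p_i: 270×0.10 = 27, 270×0.16 = 43.2, 270×0.17 = 45.9, 270×0.15 = 40.5, 270×0.12 = 32.4, 270×0.09 = 24.3, 270×0.07 = 18.9, 270×0.14 = 37.8.
0: (27 − 27)²/27 = 0/27 = 0.0000
1: (50 − 43.2)²/43.2 = 46.24/43.2 = 1.0704
2: (38 − 45.9)²/45.9 = 62.41/45.9 = 1.3597
3: (35 − 40.5)²/40.5 = 30.25/40.5 = 0.7469
4: (37 − 32.4)²/32.4 = 21.16/32.4 = 0.6531
5: (20 − 24.3)²/24.3 = 18.49/24.3 = 0.7609
6: (27 − 18.9)²/18.9 = 65.61/18.9 = 3.4714
7+: (36 − 37.8)²/37.8 = 3.24/37.8 = 0.0857
Sum = 8.148

8.148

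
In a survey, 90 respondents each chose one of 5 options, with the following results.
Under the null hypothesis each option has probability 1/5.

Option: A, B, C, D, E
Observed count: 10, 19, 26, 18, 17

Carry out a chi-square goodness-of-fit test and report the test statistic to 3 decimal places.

Under H₀ each category has probability 1/5, so each expected count is 90/5 = 18.
χ² = (10−18)²/18 + (19−18)²/18 + (26−18)²/18 + (18−18)²/18 + (17−18)²/18
   = 3.5556 + 0.0556 + 3.5556 + 0.0000 + 0.0556
Sum = 7.222

7.222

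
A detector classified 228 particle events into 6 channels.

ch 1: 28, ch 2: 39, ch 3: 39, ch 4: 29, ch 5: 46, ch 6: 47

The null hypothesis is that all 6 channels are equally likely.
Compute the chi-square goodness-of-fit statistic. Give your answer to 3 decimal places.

8.632

Under H₀ each category has probability 1/6, so each expected count is 228/6 = 38.
cat         O        E   (O−E)²/E
ch 1       28       38     2.6316
ch 2       39       38     0.0263
ch 3       39       38     0.0263
ch 4       29       38     2.1316
ch 5       46       38     1.6842
ch 6       47       38     2.1316
Sum = 8.632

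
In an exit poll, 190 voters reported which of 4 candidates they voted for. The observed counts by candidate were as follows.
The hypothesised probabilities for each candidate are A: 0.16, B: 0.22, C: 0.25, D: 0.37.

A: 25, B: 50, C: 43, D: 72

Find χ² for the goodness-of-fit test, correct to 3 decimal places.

3.035

Expected counts E_i = n·p_i: 190×0.16 = 30.4, 190×0.22 = 41.8, 190×0.25 = 47.5, 190×0.37 = 70.3.
cat         O        E   (O−E)²/E
A          25     30.4     0.9592
B          50     41.8     1.6086
C          43     47.5     0.4263
D          72     70.3     0.0411
Sum = 3.035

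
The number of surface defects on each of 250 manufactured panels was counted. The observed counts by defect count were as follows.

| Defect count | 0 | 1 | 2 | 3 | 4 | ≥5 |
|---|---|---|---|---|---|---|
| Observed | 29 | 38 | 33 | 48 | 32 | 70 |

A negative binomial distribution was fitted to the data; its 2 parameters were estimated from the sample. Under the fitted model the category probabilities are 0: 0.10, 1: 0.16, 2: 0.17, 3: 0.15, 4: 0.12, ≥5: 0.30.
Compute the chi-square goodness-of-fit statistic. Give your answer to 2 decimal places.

6.27

Expected counts E_i = n·p_i: 250×0.10 = 25, 250×0.16 = 40, 250×0.17 = 42.5, 250×0.15 = 37.5, 250×0.12 = 30, 250×0.30 = 75.
χ² = (29−25)²/25 + (38−40)²/40 + (33−42.5)²/42.5 + (48−37.5)²/37.5 + (32−30)²/30 + (70−75)²/75
   = 0.640 + 0.100 + 2.124 + 2.940 + 0.133 + 0.333
Sum = 6.27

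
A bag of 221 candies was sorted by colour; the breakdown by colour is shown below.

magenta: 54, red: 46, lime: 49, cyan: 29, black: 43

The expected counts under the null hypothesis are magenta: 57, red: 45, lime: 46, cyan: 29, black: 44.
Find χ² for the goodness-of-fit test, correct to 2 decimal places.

0.40

χ² = (54−57)²/57 + (46−45)²/45 + (49−46)²/46 + (29−29)²/29 + (43−44)²/44
   = 0.158 + 0.022 + 0.196 + 0.000 + 0.023
Sum = 0.40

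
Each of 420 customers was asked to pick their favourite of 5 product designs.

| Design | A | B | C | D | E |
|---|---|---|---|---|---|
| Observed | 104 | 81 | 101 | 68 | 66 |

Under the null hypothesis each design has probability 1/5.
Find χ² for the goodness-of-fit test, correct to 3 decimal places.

Expected count for each of the 5 categories: 420/5 = 84.
χ² = (104−84)²/84 + (81−84)²/84 + (101−84)²/84 + (68−84)²/84 + (66−84)²/84
   = 4.7619 + 0.1071 + 3.4405 + 3.0476 + 3.8571
Sum = 15.214

15.214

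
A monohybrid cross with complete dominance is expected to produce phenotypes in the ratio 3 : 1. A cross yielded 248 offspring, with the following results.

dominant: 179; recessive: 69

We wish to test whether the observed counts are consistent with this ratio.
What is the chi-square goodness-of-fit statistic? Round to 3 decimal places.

Ratio total = 4. Expected counts: 248×3/4 = 186, 248×1/4 = 62.
χ² = (179−186)²/186 + (69−62)²/62
   = 0.2634 + 0.7903
Sum = 1.054

1.054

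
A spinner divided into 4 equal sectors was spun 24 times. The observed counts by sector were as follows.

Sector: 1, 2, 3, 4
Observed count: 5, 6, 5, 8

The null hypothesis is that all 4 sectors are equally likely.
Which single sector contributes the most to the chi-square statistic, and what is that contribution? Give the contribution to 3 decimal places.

4, 0.667

Expected count for each of the 4 categories: 24/4 = 6.
χ² = (5−6)²/6 + (6−6)²/6 + (5−6)²/6 + (8−6)²/6
   = 0.1667 + 0.0000 + 0.1667 + 0.6667
The largest term is for 4: 0.667.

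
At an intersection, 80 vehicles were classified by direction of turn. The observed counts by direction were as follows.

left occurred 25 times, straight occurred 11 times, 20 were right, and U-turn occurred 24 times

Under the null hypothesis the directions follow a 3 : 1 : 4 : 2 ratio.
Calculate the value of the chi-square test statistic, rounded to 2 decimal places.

9.67

Ratio total = 10. Expected counts: 80×3/10 = 24, 80×1/10 = 8, 80×4/10 = 32, 80×2/10 = 16.
cat           O        E   (O−E)²/E
left         25       24      0.042
straight     11        8      1.125
right        20       32      4.500
U-turn       24       16      4.000
Sum = 9.67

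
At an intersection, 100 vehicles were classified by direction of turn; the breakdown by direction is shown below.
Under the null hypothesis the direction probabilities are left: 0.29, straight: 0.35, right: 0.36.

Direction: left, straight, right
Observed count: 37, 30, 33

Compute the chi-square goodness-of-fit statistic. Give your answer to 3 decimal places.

3.171

Expected counts E_i = n·p_i: 100×0.29 = 29, 100×0.35 = 35, 100×0.36 = 36.
cat           O        E   (O−E)²/E
left         37       29     2.2069
straight     30       35     0.7143
right        33       36     0.2500
Sum = 3.171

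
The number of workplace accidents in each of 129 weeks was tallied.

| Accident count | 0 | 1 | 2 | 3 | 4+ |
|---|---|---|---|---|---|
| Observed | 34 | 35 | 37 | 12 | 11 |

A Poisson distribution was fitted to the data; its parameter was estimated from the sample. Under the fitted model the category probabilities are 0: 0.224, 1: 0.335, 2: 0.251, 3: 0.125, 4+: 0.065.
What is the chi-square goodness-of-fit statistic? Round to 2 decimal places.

4.99

Expected counts E_i = n·p_i: 129×0.224 = 28.896, 129×0.335 = 43.215, 129×0.251 = 32.379, 129×0.125 = 16.125, 129×0.065 = 8.385.
cat         O        E   (O−E)²/E
0          34   28.896      0.902
1          35   43.215      1.562
2          37   32.379      0.659
3          12   16.125      1.055
4+         11    8.385      0.816
Sum = 4.99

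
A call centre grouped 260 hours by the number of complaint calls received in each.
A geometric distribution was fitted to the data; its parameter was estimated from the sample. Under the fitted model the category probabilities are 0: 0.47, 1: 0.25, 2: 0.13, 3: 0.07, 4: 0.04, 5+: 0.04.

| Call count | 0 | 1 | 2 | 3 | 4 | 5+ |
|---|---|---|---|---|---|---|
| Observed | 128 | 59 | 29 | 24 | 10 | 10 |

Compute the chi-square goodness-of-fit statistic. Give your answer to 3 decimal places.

Expected counts E_i = n·p_i: 260×0.47 = 122.2, 260×0.25 = 65, 260×0.13 = 33.8, 260×0.07 = 18.2, 260×0.04 = 10.4, 260×0.04 = 10.4.
cat         O        E   (O−E)²/E
0         128    122.2     0.2753
1          59       65     0.5538
2          29     33.8     0.6817
3          24     18.2     1.8484
4          10     10.4     0.0154
5+         10     10.4     0.0154
Sum = 3.390

3.390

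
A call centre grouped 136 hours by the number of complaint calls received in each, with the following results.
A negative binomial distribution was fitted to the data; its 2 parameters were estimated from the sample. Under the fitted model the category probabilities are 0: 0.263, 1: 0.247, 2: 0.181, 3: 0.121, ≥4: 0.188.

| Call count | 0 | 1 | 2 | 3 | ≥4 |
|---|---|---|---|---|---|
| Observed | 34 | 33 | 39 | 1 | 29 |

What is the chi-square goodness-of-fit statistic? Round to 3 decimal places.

23.480

Expected counts E_i = n·p_i: 136×0.263 = 35.768, 136×0.247 = 33.592, 136×0.181 = 24.616, 136×0.121 = 16.456, 136×0.188 = 25.568.
0: (34 − 35.768)²/35.768 = 3.125824/35.768 = 0.0874
1: (33 − 33.592)²/33.592 = 0.350464/33.592 = 0.0104
2: (39 − 24.616)²/24.616 = 206.899456/24.616 = 8.4051
3: (1 − 16.456)²/16.456 = 238.887936/16.456 = 14.5168
≥4: (29 − 25.568)²/25.568 = 11.778624/25.568 = 0.4607
Sum = 23.480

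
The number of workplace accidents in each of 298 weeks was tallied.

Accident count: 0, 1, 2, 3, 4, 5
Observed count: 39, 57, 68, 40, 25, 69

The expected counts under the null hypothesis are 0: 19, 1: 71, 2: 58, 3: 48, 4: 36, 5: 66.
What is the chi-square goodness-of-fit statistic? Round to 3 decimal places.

30.368

0: (39 − 19)²/19 = 400/19 = 21.0526
1: (57 − 71)²/71 = 196/71 = 2.7606
2: (68 − 58)²/58 = 100/58 = 1.7241
3: (40 − 48)²/48 = 64/48 = 1.3333
4: (25 − 36)²/36 = 121/36 = 3.3611
5: (69 − 66)²/66 = 9/66 = 0.1364
Sum = 30.368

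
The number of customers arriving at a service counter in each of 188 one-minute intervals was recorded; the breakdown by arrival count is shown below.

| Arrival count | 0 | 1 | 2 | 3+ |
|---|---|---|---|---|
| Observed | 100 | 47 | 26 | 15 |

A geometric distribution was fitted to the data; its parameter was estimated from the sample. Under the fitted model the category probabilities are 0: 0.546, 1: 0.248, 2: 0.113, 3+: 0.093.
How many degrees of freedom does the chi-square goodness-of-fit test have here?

There are k = 4 categories and 1 parameter estimated from the data, so df = 4 − 1 − 1 = 2.

2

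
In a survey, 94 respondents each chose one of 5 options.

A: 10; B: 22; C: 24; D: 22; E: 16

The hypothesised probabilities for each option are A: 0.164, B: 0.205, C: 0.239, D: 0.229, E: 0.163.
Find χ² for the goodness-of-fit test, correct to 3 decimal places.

Expected counts E_i = n·p_i: 94×0.164 = 15.416, 94×0.205 = 19.27, 94×0.239 = 22.466, 94×0.229 = 21.526, 94×0.163 = 15.322.
χ² = (10−15.416)²/15.416 + (22−19.27)²/19.27 + (24−22.466)²/22.466 + (22−21.526)²/21.526 + (16−15.322)²/15.322
   = 1.9028 + 0.3868 + 0.1047 + 0.0104 + 0.0300
Sum = 2.435

2.435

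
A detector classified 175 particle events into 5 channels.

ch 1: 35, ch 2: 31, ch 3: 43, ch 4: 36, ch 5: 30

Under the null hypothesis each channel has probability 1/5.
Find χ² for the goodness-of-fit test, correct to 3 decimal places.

Under H₀ each category has probability 1/5, so each expected count is 175/5 = 35.
ch 1: (35 − 35)²/35 = 0/35 = 0.0000
ch 2: (31 − 35)²/35 = 16/35 = 0.4571
ch 3: (43 − 35)²/35 = 64/35 = 1.8286
ch 4: (36 − 35)²/35 = 1/35 = 0.0286
ch 5: (30 − 35)²/35 = 25/35 = 0.7143
Sum = 3.029

3.029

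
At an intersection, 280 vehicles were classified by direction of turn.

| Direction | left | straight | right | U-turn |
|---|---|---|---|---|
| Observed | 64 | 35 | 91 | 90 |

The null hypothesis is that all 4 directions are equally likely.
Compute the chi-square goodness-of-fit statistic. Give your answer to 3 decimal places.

30.029

Under H₀ each category has probability 1/4, so each expected count is 280/4 = 70.
cat           O        E   (O−E)²/E
left         64       70     0.5143
straight     35       70    17.5000
right        91       70     6.3000
U-turn       90       70     5.7143
Sum = 30.029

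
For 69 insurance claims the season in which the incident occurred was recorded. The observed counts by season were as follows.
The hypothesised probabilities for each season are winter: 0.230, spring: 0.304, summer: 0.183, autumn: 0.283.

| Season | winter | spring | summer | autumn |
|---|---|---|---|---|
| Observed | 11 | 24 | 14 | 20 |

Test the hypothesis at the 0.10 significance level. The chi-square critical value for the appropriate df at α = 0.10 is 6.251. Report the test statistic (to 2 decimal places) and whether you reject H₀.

2.09; do not reject

Expected counts E_i = n·p_i: 69×0.230 = 15.87, 69×0.304 = 20.976, 69×0.183 = 12.627, 69×0.283 = 19.527.
cat         O        E   (O−E)²/E
winter     11    15.87      1.494
spring     24   20.976      0.436
summer     14   12.627      0.149
autumn     20   19.527      0.011
Sum = 2.09
df = 3. Since 2.09 < 6.251, we do not reject H₀.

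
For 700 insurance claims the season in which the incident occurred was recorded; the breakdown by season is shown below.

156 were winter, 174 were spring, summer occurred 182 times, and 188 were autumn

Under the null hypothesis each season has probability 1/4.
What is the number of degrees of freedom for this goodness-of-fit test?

There are k = 4 categories and no parameters were estimated from the data, so df = 4 − 1 = 3.

3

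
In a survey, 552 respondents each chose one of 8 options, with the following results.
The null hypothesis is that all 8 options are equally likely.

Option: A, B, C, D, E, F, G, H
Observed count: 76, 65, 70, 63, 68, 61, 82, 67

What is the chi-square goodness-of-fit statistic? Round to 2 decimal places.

Under H₀ each category has probability 1/8, so each expected count is 552/8 = 69.
A: (76 − 69)²/69 = 49/69 = 0.710
B: (65 − 69)²/69 = 16/69 = 0.232
C: (70 − 69)²/69 = 1/69 = 0.014
D: (63 − 69)²/69 = 36/69 = 0.522
E: (68 − 69)²/69 = 1/69 = 0.014
F: (61 − 69)²/69 = 64/69 = 0.928
G: (82 − 69)²/69 = 169/69 = 2.449
H: (67 − 69)²/69 = 4/69 = 0.058
Sum = 4.93

4.93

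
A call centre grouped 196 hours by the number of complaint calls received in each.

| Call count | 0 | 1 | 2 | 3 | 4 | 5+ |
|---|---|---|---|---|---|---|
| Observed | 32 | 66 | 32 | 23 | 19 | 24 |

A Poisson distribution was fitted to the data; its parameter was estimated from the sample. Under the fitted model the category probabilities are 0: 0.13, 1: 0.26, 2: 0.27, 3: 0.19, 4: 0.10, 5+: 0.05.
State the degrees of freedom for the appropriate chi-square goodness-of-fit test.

There are k = 6 categories and 1 parameter estimated from the data, so df = 6 − 1 − 1 = 4.

4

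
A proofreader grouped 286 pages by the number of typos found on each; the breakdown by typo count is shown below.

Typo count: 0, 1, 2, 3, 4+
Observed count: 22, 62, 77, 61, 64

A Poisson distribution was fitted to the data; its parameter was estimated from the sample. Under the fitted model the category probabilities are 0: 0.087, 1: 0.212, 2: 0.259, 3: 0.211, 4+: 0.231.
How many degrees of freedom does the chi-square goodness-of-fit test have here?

There are k = 5 categories and 1 parameter estimated from the data, so df = 5 − 1 − 1 = 3.

3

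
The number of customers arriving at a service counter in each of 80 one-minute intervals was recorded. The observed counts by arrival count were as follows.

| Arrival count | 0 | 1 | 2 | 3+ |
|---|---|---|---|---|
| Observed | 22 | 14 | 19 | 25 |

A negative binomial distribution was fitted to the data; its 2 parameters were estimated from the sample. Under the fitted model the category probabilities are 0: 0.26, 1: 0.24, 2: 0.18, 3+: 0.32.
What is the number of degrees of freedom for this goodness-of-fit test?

1

There are k = 4 categories and 2 parameters estimated from the data, so df = 4 − 1 − 2 = 1.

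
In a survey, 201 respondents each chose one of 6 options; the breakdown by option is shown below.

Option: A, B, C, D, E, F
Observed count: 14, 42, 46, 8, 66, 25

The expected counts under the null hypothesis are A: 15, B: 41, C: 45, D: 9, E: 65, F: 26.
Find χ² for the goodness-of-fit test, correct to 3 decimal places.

cat         O        E   (O−E)²/E
A          14       15     0.0667
B          42       41     0.0244
C          46       45     0.0222
D           8        9     0.1111
E          66       65     0.0154
F          25       26     0.0385
Sum = 0.278

0.278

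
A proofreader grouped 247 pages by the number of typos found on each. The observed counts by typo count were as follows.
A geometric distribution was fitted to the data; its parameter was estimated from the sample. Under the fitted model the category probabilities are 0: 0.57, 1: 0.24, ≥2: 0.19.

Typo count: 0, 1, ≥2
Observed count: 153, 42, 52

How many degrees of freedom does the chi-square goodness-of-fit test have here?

1

There are k = 3 categories and 1 parameter estimated from the data, so df = 3 − 1 − 1 = 1.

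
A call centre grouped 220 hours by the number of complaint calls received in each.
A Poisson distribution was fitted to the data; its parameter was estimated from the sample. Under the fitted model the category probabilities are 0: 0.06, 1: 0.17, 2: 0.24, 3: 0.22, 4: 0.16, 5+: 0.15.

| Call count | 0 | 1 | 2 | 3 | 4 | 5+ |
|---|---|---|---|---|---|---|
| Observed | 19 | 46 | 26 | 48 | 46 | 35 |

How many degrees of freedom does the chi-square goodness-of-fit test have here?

4

There are k = 6 categories and 1 parameter estimated from the data, so df = 6 − 1 − 1 = 4.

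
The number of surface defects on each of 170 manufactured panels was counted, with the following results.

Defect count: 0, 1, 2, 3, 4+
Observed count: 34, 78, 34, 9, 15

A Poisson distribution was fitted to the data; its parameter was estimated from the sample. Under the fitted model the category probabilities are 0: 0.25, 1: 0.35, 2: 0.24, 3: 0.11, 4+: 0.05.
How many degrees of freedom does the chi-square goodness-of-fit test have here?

There are k = 5 categories and 1 parameter estimated from the data, so df = 5 − 1 − 1 = 3.

3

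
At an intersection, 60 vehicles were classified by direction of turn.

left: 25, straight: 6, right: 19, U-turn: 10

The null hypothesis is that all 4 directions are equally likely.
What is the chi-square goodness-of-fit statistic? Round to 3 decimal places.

Expected count for each of the 4 categories: 60/4 = 15.
left: (25 − 15)²/15 = 100/15 = 6.6667
straight: (6 − 15)²/15 = 81/15 = 5.4000
right: (19 − 15)²/15 = 16/15 = 1.0667
U-turn: (10 − 15)²/15 = 25/15 = 1.6667
Sum = 14.800

14.800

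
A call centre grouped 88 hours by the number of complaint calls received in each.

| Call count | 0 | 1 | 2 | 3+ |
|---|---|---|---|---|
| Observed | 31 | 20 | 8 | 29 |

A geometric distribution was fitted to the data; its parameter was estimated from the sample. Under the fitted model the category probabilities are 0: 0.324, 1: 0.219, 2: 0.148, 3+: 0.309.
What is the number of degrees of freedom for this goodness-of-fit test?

2

There are k = 4 categories and 1 parameter estimated from the data, so df = 4 − 1 − 1 = 2.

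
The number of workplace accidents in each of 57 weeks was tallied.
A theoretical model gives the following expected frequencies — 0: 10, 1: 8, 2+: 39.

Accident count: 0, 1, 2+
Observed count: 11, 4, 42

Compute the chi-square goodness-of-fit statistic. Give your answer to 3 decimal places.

χ² = (11−10)²/10 + (4−8)²/8 + (42−39)²/39
   = 0.1000 + 2.0000 + 0.2308
Sum = 2.331

2.331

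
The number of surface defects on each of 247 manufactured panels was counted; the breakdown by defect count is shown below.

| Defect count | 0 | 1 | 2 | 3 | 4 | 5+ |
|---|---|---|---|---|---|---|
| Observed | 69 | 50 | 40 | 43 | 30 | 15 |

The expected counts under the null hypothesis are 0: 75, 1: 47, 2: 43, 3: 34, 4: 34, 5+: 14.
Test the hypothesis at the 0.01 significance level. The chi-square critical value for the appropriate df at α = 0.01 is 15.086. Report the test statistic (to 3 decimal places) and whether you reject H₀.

cat         O        E   (O−E)²/E
0          69       75     0.4800
1          50       47     0.1915
2          40       43     0.2093
3          43       34     2.3824
4          30       34     0.4706
5+         15       14     0.0714
Sum = 3.805
df = 5. Since 3.805 < 15.086, we do not reject H₀.

3.805; do not reject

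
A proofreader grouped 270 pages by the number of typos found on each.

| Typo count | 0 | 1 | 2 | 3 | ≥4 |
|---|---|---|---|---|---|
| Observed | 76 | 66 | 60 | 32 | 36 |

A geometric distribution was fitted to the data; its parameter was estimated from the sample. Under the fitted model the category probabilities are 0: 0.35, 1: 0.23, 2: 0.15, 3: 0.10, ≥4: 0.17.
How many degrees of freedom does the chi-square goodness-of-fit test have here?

3

There are k = 5 categories and 1 parameter estimated from the data, so df = 5 − 1 − 1 = 3.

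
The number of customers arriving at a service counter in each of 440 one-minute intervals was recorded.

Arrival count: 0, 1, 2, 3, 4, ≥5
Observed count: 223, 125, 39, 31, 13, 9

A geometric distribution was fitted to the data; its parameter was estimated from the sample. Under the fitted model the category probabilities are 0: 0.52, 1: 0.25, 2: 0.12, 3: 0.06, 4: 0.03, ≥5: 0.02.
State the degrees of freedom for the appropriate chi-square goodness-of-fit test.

There are k = 6 categories and 1 parameter estimated from the data, so df = 6 − 1 − 1 = 4.

4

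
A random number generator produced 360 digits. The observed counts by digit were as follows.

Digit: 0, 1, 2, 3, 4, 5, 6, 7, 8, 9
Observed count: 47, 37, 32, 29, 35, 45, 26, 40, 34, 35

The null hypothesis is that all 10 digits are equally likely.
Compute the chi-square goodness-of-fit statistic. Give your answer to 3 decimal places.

10.833

Under H₀ each category has probability 1/10, so each expected count is 360/10 = 36.
cat         O        E   (O−E)²/E
0          47       36     3.3611
1          37       36     0.0278
2          32       36     0.4444
3          29       36     1.3611
4          35       36     0.0278
5          45       36     2.2500
6          26       36     2.7778
7          40       36     0.4444
8          34       36     0.1111
9          35       36     0.0278
Sum = 10.833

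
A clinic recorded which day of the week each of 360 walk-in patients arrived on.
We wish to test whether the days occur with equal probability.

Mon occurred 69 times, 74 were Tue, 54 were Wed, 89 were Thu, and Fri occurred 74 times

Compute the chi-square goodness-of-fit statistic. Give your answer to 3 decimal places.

Expected count for each of the 5 categories: 360/5 = 72.
χ² = (69−72)²/72 + (74−72)²/72 + (54−72)²/72 + (89−72)²/72 + (74−72)²/72
   = 0.1250 + 0.0556 + 4.5000 + 4.0139 + 0.0556
Sum = 8.750

8.750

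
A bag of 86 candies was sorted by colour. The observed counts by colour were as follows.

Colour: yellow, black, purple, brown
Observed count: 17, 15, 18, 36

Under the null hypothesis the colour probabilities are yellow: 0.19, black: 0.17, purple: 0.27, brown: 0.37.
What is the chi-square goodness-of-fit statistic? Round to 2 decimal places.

Expected counts E_i = n·p_i: 86×0.19 = 16.34, 86×0.17 = 14.62, 86×0.27 = 23.22, 86×0.37 = 31.82.
yellow: (17 − 16.34)²/16.34 = 0.4356/16.34 = 0.027
black: (15 − 14.62)²/14.62 = 0.1444/14.62 = 0.010
purple: (18 − 23.22)²/23.22 = 27.2484/23.22 = 1.173
brown: (36 − 31.82)²/31.82 = 17.4724/31.82 = 0.549
Sum = 1.76

1.76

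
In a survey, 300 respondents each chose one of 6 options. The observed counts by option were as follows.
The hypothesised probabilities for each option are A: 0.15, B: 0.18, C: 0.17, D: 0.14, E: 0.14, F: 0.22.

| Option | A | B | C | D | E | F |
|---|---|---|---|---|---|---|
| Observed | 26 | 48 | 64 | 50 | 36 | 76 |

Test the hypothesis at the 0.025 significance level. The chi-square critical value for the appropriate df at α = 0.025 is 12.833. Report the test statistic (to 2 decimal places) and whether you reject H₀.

15.90; reject

Expected counts E_i = n·p_i: 300×0.15 = 45, 300×0.18 = 54, 300×0.17 = 51, 300×0.14 = 42, 300×0.14 = 42, 300×0.22 = 66.
χ² = (26−45)²/45 + (48−54)²/54 + (64−51)²/51 + (50−42)²/42 + (36−42)²/42 + (76−66)²/66
   = 8.022 + 0.667 + 3.314 + 1.524 + 0.857 + 1.515
Sum = 15.90
df = 5. Since 15.90 > 12.833, we reject H₀.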